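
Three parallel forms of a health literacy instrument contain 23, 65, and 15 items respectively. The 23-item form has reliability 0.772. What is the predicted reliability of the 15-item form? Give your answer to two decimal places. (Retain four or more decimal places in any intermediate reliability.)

0.69

The 65-item form is not needed; work directly from the 23-item form with n = 15/23 = 0.6522.
r_{15} = n·r / (1 + (n − 1)·r) = 0.5035 / 0.7315 ≈ 0.6883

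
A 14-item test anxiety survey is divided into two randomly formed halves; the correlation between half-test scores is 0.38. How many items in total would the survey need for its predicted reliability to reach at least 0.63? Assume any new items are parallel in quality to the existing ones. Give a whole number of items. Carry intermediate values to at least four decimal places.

20

Corrected full-test reliability: r_full = 2 × 0.38 / (1 + 0.38) ≈ 0.5507
Solve Spearman-Brown for n: n = 0.63(1 − 0.5507) / [0.5507(1 − 0.63)] = 1.3892
Required items = 1.3892 × 14 = 19.45, so 20 items.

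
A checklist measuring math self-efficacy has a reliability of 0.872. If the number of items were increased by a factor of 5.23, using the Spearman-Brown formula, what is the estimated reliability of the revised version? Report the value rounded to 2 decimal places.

0.97

Spearman-Brown: r_new = n·r / (1 + (n − 1)·r)
r_new = (5.23 × 0.872) / (1 + (5.23 − 1) × 0.872)
r_new = 4.5606 / 4.6886 ≈ 0.9727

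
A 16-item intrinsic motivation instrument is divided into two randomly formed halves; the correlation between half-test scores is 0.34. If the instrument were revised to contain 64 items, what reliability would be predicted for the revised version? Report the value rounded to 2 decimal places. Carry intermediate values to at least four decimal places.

0.80

Spearman-Brown correction (n = 2): r_full = 2·0.34/(1 + 0.34) = 0.5075
Length factor from 16 to 64 items: n = 64/16 = 4.0000
r_new = n·r_full / (1 + (n − 1)·r_full) = 2.0300 / 2.5225 ≈ 0.8048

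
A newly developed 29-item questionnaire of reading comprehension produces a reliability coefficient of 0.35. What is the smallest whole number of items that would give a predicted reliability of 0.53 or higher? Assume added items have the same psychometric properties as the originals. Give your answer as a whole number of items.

61

n = 0.53(1 − 0.35) / [0.35(1 − 0.53)]
  = 0.3445 / 0.1645 = 2.0942
2.0942 × 29 = 60.73 → 61 items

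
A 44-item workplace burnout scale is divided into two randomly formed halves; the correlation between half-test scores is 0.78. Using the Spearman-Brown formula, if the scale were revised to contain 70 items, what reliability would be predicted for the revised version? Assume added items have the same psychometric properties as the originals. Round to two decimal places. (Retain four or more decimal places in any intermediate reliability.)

Full-test reliability from the split-half r: r_full = 2(0.78)/(1 + 0.78) = 0.8764
Length factor from 44 to 70 items: n = 70/44 = 1.5909
r_new = n·r_full / (1 + (n − 1)·r_full) = 1.3943 / 1.5179 ≈ 0.9186

0.92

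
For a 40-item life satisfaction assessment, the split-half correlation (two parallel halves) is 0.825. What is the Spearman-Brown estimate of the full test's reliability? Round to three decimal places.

Apply the Spearman-Brown correction with n = 2:
r_full = 2(0.825) / (1 + 0.825)
       = 1.6500 / 1.8250 = 0.9041

0.904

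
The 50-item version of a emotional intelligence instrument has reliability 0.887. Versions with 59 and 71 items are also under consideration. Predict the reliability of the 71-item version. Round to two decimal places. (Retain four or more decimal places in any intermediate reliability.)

0.92

Only the ratio of lengths matters: n = 71/50 = 1.4200
r_{71} = n·r / (1 + (n − 1)·r) = 1.2595 / 1.3725 ≈ 0.9177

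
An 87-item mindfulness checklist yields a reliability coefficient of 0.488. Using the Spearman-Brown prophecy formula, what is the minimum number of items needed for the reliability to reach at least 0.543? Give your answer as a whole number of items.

n = 0.543(1 − 0.488) / [0.488(1 − 0.543)]
n = 0.278016 / 0.223016 ≈ 1.2466
Items needed = n × 87 = 1.2466 × 87 ≈ 108.45 → round up to 109

109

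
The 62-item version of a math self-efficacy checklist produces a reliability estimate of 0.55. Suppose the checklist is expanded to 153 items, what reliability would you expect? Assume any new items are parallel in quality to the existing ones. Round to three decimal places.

The new length is 153/62 = 2.4677 times the old.
By Spearman-Brown, r_new = n r / (1 + (n − 1) r).
r_new = (2.4677 × 0.55) / (1 + (2.4677 − 1) × 0.55)
r_new = 1.3572 / 1.8072 ≈ 0.7510

0.751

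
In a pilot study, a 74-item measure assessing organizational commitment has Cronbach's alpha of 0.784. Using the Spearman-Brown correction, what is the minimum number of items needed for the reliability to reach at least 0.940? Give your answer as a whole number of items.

320

n = [0.940 × 0.216] / [0.784 × 0.060]
  = 0.203040 / 0.047040 = 4.3163
Items needed = n × 74 = 4.3163 × 74 ≈ 319.41 → round up to 320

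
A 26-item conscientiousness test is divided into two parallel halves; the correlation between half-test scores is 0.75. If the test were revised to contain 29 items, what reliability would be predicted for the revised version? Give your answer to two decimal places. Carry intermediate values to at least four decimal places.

Spearman-Brown correction (n = 2): r_full = 2·0.75/(1 + 0.75) = 0.8571
Then adjust to 29 items: n = 29/26 = 1.1154
r_new = n·r_full / (1 + (n − 1)·r_full) = 0.9560 / 1.0989 ≈ 0.8700

0.87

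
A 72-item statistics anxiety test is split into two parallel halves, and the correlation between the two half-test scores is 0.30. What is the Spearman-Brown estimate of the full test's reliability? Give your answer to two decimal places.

Each half is half the length of the full test, so the full test is n = 2 times a half.
r_full = 2(0.30) / (1 + 0.30)
       = 0.6000 / 1.3000 = 0.4615

0.46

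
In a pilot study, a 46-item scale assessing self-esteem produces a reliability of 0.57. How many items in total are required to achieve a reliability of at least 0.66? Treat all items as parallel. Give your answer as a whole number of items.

68

Rearranging the Spearman-Brown formula for n,
n = r_target (1 − r_old) / [ r_old (1 − r_target) ]
n = [0.66 × 0.43] / [0.57 × 0.34]
  = 0.2838 / 0.1938 = 1.4644
Items needed = n × 46 = 1.4644 × 46 ≈ 67.36 → round up to 68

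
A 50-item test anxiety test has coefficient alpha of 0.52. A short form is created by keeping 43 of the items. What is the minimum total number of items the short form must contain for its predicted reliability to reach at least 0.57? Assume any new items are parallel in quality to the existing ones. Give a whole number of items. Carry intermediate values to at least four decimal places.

First, r for the 43-item form: n = 43/50 = 0.8600, so r_43 = 0.8600·0.52/(1 + (0.8600 − 1)·0.52) = 0.4823
Then solve for n' with r_old = 0.4823, r_target = 0.57: n' = 0.57(1 − 0.4823)/[0.4823(1 − 0.57)] = 1.4229
Total items = 1.4229 × 43 = 61.18, rounded up to 62.

62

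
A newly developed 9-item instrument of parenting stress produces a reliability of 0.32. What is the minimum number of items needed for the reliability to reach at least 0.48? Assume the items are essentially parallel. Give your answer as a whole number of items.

n = 0.48 × (1 − 0.32) / [ 0.32 × (1 − 0.48) ]
  = 0.3264 / 0.1664 = 1.9615
1.9615 × 9 = 17.65 → 18 items

18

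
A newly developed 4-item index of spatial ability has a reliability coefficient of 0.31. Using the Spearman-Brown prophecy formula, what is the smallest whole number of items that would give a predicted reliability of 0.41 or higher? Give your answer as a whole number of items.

Invert Spearman-Brown to solve for n:
n = r*(1 − r) / [ r (1 − r*) ]
n = 0.41(1 − 0.31) / [0.31(1 − 0.41)]
n = 0.2829 / 0.1829 ≈ 1.5467
Items needed = n × 4 = 1.5467 × 4 ≈ 6.19 → round up to 7

7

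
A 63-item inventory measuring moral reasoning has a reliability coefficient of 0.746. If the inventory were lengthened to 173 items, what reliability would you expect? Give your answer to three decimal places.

0.890

Length ratio n = 173/63 = 2.746
Spearman-Brown: r_new = n·r / (1 + (n − 1)·r)
r_new = (2.746 × 0.746) / (1 + (2.746 − 1) × 0.746)
     = 2.0485 / 2.3025 = 0.8897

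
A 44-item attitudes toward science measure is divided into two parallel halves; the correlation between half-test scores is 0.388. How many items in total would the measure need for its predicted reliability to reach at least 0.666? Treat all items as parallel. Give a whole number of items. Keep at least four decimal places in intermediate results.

70

Corrected full-test reliability: r_full = 2 × 0.388 / (1 + 0.388) ≈ 0.5591
n = r_tgt(1 − r_full) / [r_full(1 − r_tgt)] = 0.666 × 0.4409 / (0.5591 × 0.334) ≈ 1.5725
Required items = 1.5725 × 44 = 69.19, so 70 items.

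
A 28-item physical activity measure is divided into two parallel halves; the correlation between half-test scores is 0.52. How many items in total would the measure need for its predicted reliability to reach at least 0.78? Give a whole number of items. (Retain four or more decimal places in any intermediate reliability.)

46

r_full = 2(0.52)/(1 + 0.52) = 0.6842
n = r_tgt(1 − r_full) / [r_full(1 − r_tgt)] = 0.78 × 0.3158 / (0.6842 × 0.22) ≈ 1.6364
Items = 1.6364 × 28 ≈ 45.82 → 46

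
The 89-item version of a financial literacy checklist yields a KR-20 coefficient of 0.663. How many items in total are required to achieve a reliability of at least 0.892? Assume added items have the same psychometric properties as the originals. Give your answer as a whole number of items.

Rearranging the Spearman-Brown formula for n,
n = r_target (1 − r_old) / [ r_old (1 − r_target) ]
n = 0.892(1 − 0.663) / [0.663(1 − 0.892)]
  = 0.300604 / 0.071604 = 4.1981
So the test needs 4.1981 × 89 ≈ 373.63 items; rounding up, 374.

374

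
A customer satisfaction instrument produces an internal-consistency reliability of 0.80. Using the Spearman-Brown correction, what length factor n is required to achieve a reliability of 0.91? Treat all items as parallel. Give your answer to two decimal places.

Invert Spearman-Brown to solve for n:
n = r_target (1 − r_old) / [ r_old (1 − r_target) ]
n = 0.91(1 − 0.80) / [0.80(1 − 0.91)]
n = 0.1820 / 0.0720 ≈ 2.5278

2.53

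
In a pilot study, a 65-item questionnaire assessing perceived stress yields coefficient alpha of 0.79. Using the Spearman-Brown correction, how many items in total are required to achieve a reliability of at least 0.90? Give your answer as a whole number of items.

156

Invert Spearman-Brown to solve for n:
n = r_target (1 − r_old) / [ r_old (1 − r_target) ]
n = 0.90 × (1 − 0.79) / [ 0.79 × (1 − 0.90) ]
  = 0.1890 / 0.0790 = 2.3924
Items needed = n × 65 = 2.3924 × 65 ≈ 155.51 → round up to 156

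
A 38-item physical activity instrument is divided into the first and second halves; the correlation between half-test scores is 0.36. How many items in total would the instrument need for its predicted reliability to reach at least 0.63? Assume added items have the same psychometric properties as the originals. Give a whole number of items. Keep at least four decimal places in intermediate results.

58

Corrected full-test reliability: r_full = 2 × 0.36 / (1 + 0.36) ≈ 0.5294
Solve Spearman-Brown for n: n = 0.63(1 − 0.5294) / [0.5294(1 − 0.63)] = 1.5136
Required items = 1.5136 × 38 = 57.52, so 58 items.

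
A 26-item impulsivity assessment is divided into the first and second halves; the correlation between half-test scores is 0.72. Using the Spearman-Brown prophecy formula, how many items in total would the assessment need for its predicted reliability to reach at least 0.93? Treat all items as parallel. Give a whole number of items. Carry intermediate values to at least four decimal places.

68

Corrected full-test reliability: r_full = 2 × 0.72 / (1 + 0.72) ≈ 0.8372
n = r_tgt(1 − r_full) / [r_full(1 − r_tgt)] = 0.93 × 0.1628 / (0.8372 × 0.07) ≈ 2.5835
Items = 2.5835 × 26 ≈ 67.17 → 68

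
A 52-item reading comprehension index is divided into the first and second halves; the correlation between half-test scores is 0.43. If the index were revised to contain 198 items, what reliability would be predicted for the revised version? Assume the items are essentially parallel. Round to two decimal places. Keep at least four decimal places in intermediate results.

0.85

Spearman-Brown correction (n = 2): r_full = 2·0.43/(1 + 0.43) = 0.6014
Then adjust to 198 items: n = 198/52 = 3.8077
r_new = n·r_full / (1 + (n − 1)·r_full) = 2.2900 / 2.6886 ≈ 0.8517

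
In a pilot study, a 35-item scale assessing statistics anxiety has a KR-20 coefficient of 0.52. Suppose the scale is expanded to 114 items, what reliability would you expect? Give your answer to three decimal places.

0.779

The new length is 114/35 = 3.2571 times the old.
r_new = (3.2571 × 0.52) / (1 + (3.2571 − 1) × 0.52)
     = 1.6937 / 2.1737 = 0.7792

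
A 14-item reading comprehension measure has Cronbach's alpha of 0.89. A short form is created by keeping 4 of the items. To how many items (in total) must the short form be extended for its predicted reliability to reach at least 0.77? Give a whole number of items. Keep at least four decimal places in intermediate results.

6

First, r for the 4-item form: n = 4/14 = 0.2857, so r_4 = 0.2857·0.89/(1 + (0.2857 − 1)·0.89) = 0.6980
Length factor from the short form to reach 0.77: n' = 0.77(1 − 0.6980) / [0.6980(1 − 0.77)] ≈ 1.4485
Items = 1.4485 × 4 ≈ 5.79 → 6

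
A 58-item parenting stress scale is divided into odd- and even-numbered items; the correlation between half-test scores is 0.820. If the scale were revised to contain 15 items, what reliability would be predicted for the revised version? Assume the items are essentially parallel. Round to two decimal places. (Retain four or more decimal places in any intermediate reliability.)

0.70

Full-test reliability from the split-half r: r_full = 2(0.820)/(1 + 0.820) = 0.9011
Length factor from 58 to 15 items: n = 15/58 = 0.2586
r_new = n·r_full / (1 + (n − 1)·r_full) = 0.2330 / 0.3319 ≈ 0.7020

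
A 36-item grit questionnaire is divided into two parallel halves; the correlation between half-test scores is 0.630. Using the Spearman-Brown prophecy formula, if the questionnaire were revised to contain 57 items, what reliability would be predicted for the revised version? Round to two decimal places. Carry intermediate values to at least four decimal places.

0.84

Full-test reliability from the split-half r: r_full = 2(0.630)/(1 + 0.630) = 0.7730
Length factor from 36 to 57 items: n = 57/36 = 1.5833
r_new = n·r_full / (1 + (n − 1)·r_full) = 1.2239 / 1.4509 ≈ 0.8435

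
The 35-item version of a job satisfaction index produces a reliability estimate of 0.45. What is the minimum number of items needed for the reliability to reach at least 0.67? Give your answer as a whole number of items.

87

Rearranging the Spearman-Brown formula for n,
n = r_target (1 − r_old) / [ r_old (1 − r_target) ]
n = [0.67 × 0.55] / [0.45 × 0.33]
  = 0.3685 / 0.1485 = 2.4815
2.4815 × 35 = 86.85 → 87 items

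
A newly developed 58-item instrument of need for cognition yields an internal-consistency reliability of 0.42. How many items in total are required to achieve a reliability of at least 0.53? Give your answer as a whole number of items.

91

n = 0.53(1 − 0.42) / [0.42(1 − 0.53)]
n = 0.3074 / 0.1974 ≈ 1.5572
1.5572 × 58 = 90.32 → 91 items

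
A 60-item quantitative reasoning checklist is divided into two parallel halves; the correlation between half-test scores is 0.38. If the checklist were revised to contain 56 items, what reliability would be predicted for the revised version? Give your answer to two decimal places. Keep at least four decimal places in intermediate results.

Spearman-Brown correction (n = 2): r_full = 2·0.38/(1 + 0.38) = 0.5507
Then adjust to 56 items: n = 56/60 = 0.9333
r_new = n·r_full / (1 + (n − 1)·r_full) = 0.5140 / 0.9633 ≈ 0.5336

0.53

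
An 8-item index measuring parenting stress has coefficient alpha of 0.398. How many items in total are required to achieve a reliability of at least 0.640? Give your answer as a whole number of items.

22

Invert Spearman-Brown to solve for n:
n = r*(1 − r) / [ r (1 − r*) ]
n = 0.640(1 − 0.398) / [0.398(1 − 0.640)]
  = 0.385280 / 0.143280 = 2.6890
So the test needs 2.6890 × 8 ≈ 21.51 items; rounding up, 22.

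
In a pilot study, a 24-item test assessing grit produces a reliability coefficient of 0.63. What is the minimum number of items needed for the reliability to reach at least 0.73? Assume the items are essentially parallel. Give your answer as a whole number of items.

n = 0.73(1 − 0.63) / [0.63(1 − 0.73)]
n = 0.2701 / 0.1701 ≈ 1.5879
1.5879 × 24 = 38.11 → 39 items

39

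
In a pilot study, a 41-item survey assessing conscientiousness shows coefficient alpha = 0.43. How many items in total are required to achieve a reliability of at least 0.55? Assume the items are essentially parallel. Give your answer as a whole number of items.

n = [0.55 × 0.57] / [0.43 × 0.45]
  = 0.3135 / 0.1935 = 1.6202
Items needed = n × 41 = 1.6202 × 41 ≈ 66.43 → round up to 67

67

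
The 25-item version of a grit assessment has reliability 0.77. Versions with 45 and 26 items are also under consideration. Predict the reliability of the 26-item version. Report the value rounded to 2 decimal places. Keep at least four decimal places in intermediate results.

The 45-item form is not needed; work directly from the 25-item form with n = 26/25 = 1.0400.
r_{26} = n·r / (1 + (n − 1)·r) = 0.8008 / 1.0308 ≈ 0.7769

0.78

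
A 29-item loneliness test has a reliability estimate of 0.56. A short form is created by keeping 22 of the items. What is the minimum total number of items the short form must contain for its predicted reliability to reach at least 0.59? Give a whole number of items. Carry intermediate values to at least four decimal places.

33

Short-form reliability: n = 22/29 = 0.7586; r_22 = n·r/(1+(n−1)r) ≈ 0.4912
Then solve for n' with r_old = 0.4912, r_target = 0.59: n' = 0.59(1 − 0.4912)/[0.4912(1 − 0.59)] = 1.4906
Total items = 1.4906 × 22 = 32.79, rounded up to 33.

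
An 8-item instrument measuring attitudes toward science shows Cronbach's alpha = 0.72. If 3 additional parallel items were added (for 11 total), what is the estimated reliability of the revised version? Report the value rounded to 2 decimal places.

Length ratio n = 11/8 = 1.375
By Spearman-Brown, r_new = n r / (1 + (n − 1) r).
r_new = 1.375·0.72 / [1 + (1.375 − 1)·0.72]
     = 0.9900 / 1.2700 = 0.7795

0.78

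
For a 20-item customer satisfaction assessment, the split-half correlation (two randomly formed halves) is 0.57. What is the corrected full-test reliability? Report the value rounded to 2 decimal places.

Apply the Spearman-Brown correction with n = 2:
r_full = 2r_hh / (1 + r_hh) = 2 × 0.57 / (1 + 0.57)
r_full = 1.1400 / 1.5700 ≈ 0.7261

0.73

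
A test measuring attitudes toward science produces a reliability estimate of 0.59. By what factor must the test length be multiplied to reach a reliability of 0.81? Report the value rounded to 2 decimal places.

n = [0.81 × 0.41] / [0.59 × 0.19]
  = 0.3321 / 0.1121 = 2.9625

2.96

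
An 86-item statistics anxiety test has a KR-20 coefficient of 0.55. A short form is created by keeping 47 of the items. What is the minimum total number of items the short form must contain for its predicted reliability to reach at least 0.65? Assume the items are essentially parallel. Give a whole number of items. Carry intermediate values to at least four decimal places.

First, r for the 47-item form: n = 47/86 = 0.5465, so r_47 = 0.5465·0.55/(1 + (0.5465 − 1)·0.55) = 0.4005
Then solve for n' with r_old = 0.4005, r_target = 0.65: n' = 0.65(1 − 0.4005)/[0.4005(1 − 0.65)] = 2.7799
Total items = 2.7799 × 47 = 130.66, rounded up to 131.

131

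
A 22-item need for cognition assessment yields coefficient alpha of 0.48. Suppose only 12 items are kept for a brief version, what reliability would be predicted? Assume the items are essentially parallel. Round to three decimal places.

The new length is 12/22 = 0.5455 times the old.
Spearman-Brown: r_new = n·r / (1 + (n − 1)·r)
r_new = (0.5455 × 0.48) / (1 + (0.5455 − 1) × 0.48)
     = 0.2618 / 0.7818 = 0.3349

0.335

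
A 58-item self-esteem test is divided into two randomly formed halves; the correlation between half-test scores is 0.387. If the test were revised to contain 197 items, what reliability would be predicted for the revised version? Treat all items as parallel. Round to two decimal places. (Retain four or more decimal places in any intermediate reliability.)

Full-test reliability from the split-half r: r_full = 2(0.387)/(1 + 0.387) = 0.5580
Length factor from 58 to 197 items: n = 197/58 = 3.3966
r_new = n·r_full / (1 + (n − 1)·r_full) = 1.8953 / 2.3373 ≈ 0.8109

0.81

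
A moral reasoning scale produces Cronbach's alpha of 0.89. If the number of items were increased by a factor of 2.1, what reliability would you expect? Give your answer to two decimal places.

Apply the Spearman-Brown prophecy formula, r' = nr / [1 + (n − 1)r]:
r_new = (2.1 × 0.89) / (1 + (2.1 − 1) × 0.89)
     = 1.8690 / 1.9790 = 0.9444

0.94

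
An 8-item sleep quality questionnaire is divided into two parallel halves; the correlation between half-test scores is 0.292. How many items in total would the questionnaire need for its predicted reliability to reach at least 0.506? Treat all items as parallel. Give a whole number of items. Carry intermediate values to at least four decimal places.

10

Corrected full-test reliability: r_full = 2 × 0.292 / (1 + 0.292) ≈ 0.4520
Solve Spearman-Brown for n: n = 0.506(1 − 0.4520) / [0.4520(1 − 0.506)] = 1.2418
Items = 1.2418 × 8 ≈ 9.93 → 10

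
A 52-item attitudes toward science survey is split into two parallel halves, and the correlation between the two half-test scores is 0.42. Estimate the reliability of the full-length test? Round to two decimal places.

0.59

Apply the Spearman-Brown correction with n = 2:
r_full = 2r_hh / (1 + r_hh) = 2 × 0.42 / (1 + 0.42)
r_full = 0.8400 / 1.4200 ≈ 0.5915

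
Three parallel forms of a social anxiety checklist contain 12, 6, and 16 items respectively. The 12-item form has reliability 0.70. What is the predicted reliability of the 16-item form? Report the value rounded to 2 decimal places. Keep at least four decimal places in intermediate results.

Only the ratio of lengths matters: n = 16/12 = 1.3333
r_{16} = n·r / (1 + (n − 1)·r) = 0.9333 / 1.2333 ≈ 0.7568

0.76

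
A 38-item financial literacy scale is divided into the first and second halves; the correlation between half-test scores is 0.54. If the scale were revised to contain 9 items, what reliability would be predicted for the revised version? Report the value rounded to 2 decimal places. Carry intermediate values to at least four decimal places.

0.36

Full-test reliability from the split-half r: r_full = 2(0.54)/(1 + 0.54) = 0.7013
Length factor from 38 to 9 items: n = 9/38 = 0.2368
r_new = n·r_full / (1 + (n − 1)·r_full) = 0.1661 / 0.4648 ≈ 0.3574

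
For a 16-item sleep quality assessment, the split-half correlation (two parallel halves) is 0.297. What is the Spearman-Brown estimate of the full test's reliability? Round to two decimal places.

0.46

r_full = 2r_hh / (1 + r_hh) = 2 × 0.297 / (1 + 0.297)
       = 0.5940 / 1.2970 = 0.4580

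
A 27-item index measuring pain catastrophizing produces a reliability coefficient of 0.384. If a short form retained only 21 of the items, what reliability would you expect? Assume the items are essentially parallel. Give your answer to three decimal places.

The new length is 21/27 = 0.7778 times the old.
Apply the Spearman-Brown prophecy formula, r' = nr / [1 + (n − 1)r]:
r_new = 0.7778·0.384 / [1 + (0.7778 − 1)·0.384]
     = 0.2987 / 0.9147 = 0.3266

0.327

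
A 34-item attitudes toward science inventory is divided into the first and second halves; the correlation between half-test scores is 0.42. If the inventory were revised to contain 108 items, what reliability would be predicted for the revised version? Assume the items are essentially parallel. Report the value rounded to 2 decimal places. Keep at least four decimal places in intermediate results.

0.82

First correct the split-half correlation to full-test reliability: r_full = 2 × 0.42 / (1 + 0.42) ≈ 0.5915
Then adjust to 108 items: n = 108/34 = 3.1765
r_new = n·r_full / (1 + (n − 1)·r_full) = 1.8789 / 2.2874 ≈ 0.8214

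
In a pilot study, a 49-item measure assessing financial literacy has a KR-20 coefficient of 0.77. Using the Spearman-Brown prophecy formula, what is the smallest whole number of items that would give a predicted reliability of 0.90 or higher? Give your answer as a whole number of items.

Invert Spearman-Brown to solve for n:
n = r_target (1 − r_old) / [ r_old (1 − r_target) ]
n = 0.90(1 − 0.77) / [0.77(1 − 0.90)]
  = 0.2070 / 0.0770 = 2.6883
Items needed = n × 49 = 2.6883 × 49 ≈ 131.73 → round up to 132

132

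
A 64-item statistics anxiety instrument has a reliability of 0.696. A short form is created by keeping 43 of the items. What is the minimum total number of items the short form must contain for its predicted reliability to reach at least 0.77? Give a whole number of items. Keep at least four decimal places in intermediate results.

94

Short-form reliability: n = 43/64 = 0.6719; r_43 = n·r/(1+(n−1)r) ≈ 0.6060
Then solve for n' with r_old = 0.6060, r_target = 0.77: n' = 0.77(1 − 0.6060)/[0.6060(1 − 0.77)] = 2.1766
Total items = 2.1766 × 43 = 93.59, rounded up to 94.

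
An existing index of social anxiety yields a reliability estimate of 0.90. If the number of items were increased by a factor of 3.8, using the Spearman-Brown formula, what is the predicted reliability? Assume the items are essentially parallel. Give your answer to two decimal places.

0.97

By Spearman-Brown, r_new = n r / (1 + (n − 1) r).
r_new = (3.8 × 0.90) / (1 + (3.8 − 1) × 0.90)
     = 3.4200 / 3.5200 = 0.9716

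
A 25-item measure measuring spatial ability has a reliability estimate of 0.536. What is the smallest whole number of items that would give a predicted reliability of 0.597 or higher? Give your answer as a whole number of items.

Rearranging the Spearman-Brown formula for n,
n = r*(1 − r) / [ r (1 − r*) ]
n = 0.597 × (1 − 0.536) / [ 0.536 × (1 − 0.597) ]
  = 0.277008 / 0.216008 = 1.2824
1.2824 × 25 = 32.06 → 33 items

33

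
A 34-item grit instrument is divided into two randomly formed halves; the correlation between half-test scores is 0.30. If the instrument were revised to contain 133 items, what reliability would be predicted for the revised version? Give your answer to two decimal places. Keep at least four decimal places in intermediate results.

First correct the split-half correlation to full-test reliability: r_full = 2 × 0.30 / (1 + 0.30) ≈ 0.4615
Then adjust to 133 items: n = 133/34 = 3.9118
r_new = n·r_full / (1 + (n − 1)·r_full) = 1.8053 / 2.3438 ≈ 0.7702

0.77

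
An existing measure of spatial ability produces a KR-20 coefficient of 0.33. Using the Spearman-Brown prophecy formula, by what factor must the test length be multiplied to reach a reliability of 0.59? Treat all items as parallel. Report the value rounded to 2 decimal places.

2.92

n = 0.59(1 − 0.33) / [0.33(1 − 0.59)]
n = 0.3953 / 0.1353 ≈ 2.9217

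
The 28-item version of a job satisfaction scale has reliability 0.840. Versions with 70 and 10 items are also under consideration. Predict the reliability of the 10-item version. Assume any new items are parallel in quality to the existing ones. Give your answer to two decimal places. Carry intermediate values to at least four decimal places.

Only the ratio of lengths matters: n = 10/28 = 0.3571
r_{10} = n·r / (1 + (n − 1)·r) = 0.3000 / 0.4600 ≈ 0.6522

0.65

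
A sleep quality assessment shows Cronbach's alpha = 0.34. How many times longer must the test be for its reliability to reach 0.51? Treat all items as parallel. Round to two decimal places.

n = 0.51 × (1 − 0.34) / [ 0.34 × (1 − 0.51) ]
n = 0.3366 / 0.1666 ≈ 2.0204

2.02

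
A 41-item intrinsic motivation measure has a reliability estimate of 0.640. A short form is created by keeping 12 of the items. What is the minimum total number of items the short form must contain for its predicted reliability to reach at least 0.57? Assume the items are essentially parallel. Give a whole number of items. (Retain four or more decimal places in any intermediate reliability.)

31

Short-form reliability: n = 12/41 = 0.2927; r_12 = n·r/(1+(n−1)r) ≈ 0.3423
Then solve for n' with r_old = 0.3423, r_target = 0.57: n' = 0.57(1 − 0.3423)/[0.3423(1 − 0.57)] = 2.5470
Total items = 2.5470 × 12 = 30.56, rounded up to 31.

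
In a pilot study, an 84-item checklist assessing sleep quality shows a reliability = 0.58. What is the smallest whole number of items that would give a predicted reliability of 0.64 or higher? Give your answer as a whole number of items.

109

Invert Spearman-Brown to solve for n:
n = r_target (1 − r_old) / [ r_old (1 − r_target) ]
n = 0.64(1 − 0.58) / [0.58(1 − 0.64)]
n = 0.2688 / 0.2088 ≈ 1.2874
1.2874 × 84 = 108.14 → 109 items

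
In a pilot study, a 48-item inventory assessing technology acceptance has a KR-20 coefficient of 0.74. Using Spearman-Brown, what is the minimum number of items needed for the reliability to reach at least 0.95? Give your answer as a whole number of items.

n = [0.95 × 0.26] / [0.74 × 0.05]
  = 0.2470 / 0.0370 = 6.6757
6.6757 × 48 = 320.43 → 321 items

321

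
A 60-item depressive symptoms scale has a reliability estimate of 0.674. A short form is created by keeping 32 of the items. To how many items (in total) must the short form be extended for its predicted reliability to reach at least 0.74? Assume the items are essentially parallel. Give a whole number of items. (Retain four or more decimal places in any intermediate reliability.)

Short-form reliability: n = 32/60 = 0.5333; r_32 = n·r/(1+(n−1)r) ≈ 0.5244
Length factor from the short form to reach 0.74: n' = 0.74(1 − 0.5244) / [0.5244(1 − 0.74)] ≈ 2.5813
Items = 2.5813 × 32 ≈ 82.60 → 83

83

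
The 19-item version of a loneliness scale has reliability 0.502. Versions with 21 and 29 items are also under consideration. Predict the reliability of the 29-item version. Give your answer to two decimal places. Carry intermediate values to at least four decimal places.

Only the ratio of lengths matters: n = 29/19 = 1.5263
r_{29} = n·r / (1 + (n − 1)·r) = 0.7662 / 1.2642 ≈ 0.6061

0.61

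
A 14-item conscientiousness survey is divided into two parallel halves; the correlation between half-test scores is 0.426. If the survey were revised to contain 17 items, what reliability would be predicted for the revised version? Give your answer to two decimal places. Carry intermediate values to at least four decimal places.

First correct the split-half correlation to full-test reliability: r_full = 2 × 0.426 / (1 + 0.426) ≈ 0.5975
Length factor from 14 to 17 items: n = 17/14 = 1.2143
r_new = n·r_full / (1 + (n − 1)·r_full) = 0.7255 / 1.1280 ≈ 0.6432

0.64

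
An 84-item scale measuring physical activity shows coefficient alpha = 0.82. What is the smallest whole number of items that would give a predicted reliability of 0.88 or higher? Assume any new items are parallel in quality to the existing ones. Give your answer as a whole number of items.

Rearranging the Spearman-Brown formula for n,
n = r*(1 − r) / [ r (1 − r*) ]
n = 0.88 × (1 − 0.82) / [ 0.82 × (1 − 0.88) ]
n = 0.1584 / 0.0984 ≈ 1.6098
1.6098 × 84 = 135.22 → 136 items

136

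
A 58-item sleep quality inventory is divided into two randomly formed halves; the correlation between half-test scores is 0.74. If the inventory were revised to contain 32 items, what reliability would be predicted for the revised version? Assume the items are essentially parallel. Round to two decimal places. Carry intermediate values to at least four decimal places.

First correct the split-half correlation to full-test reliability: r_full = 2 × 0.74 / (1 + 0.74) ≈ 0.8506
Then adjust to 32 items: n = 32/58 = 0.5517
r_new = n·r_full / (1 + (n − 1)·r_full) = 0.4693 / 0.6187 ≈ 0.7585

0.76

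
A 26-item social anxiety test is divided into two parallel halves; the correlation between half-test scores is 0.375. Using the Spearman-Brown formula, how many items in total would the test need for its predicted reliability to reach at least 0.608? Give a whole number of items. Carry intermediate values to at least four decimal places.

34

r_full = 2(0.375)/(1 + 0.375) = 0.5455
Solve Spearman-Brown for n: n = 0.608(1 − 0.5455) / [0.5455(1 − 0.608)] = 1.2923
Items = 1.2923 × 26 ≈ 33.60 → 34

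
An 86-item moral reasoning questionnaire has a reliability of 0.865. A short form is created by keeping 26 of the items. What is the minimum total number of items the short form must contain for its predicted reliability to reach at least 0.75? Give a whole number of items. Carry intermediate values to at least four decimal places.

Short-form reliability: n = 26/86 = 0.3023; r_26 = n·r/(1+(n−1)r) ≈ 0.6595
Then solve for n' with r_old = 0.6595, r_target = 0.75: n' = 0.75(1 − 0.6595)/[0.6595(1 − 0.75)] = 1.5489
Items = 1.5489 × 26 ≈ 40.27 → 41

41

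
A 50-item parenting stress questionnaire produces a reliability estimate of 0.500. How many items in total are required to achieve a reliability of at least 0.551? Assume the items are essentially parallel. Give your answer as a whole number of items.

n = 0.551(1 − 0.500) / [0.500(1 − 0.551)]
  = 0.275500 / 0.224500 = 1.2272
So the test needs 1.2272 × 50 ≈ 61.36 items; rounding up, 62.

62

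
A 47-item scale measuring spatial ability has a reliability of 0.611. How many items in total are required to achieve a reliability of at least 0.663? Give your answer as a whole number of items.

n = 0.663 × (1 − 0.611) / [ 0.611 × (1 − 0.663) ]
n = 0.257907 / 0.205907 ≈ 1.2525
So the test needs 1.2525 × 47 ≈ 58.87 items; rounding up, 59.

59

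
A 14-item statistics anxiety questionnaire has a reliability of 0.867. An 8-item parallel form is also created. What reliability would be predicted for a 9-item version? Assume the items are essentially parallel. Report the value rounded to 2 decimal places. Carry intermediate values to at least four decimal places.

0.81

The 8-item form is not needed; work directly from the 14-item form with n = 9/14 = 0.6429.
r_{9} = n·r / (1 + (n − 1)·r) = 0.5574 / 0.6904 ≈ 0.8074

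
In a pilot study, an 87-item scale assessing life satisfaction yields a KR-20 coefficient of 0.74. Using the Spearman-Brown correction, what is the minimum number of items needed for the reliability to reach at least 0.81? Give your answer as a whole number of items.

131

n = 0.81(1 − 0.74) / [0.74(1 − 0.81)]
  = 0.2106 / 0.1406 = 1.4979
So the test needs 1.4979 × 87 ≈ 130.32 items; rounding up, 131.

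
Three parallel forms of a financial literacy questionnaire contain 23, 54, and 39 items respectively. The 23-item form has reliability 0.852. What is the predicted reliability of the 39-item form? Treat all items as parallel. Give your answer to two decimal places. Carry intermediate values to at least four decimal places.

Only the ratio of lengths matters: n = 39/23 = 1.6957
r_{39} = n·r / (1 + (n − 1)·r) = 1.4447 / 1.5927 ≈ 0.9071

0.91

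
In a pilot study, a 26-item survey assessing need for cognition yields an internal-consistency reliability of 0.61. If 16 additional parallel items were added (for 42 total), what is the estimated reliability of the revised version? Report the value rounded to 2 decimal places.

0.72

The new length is 42/26 = 1.6154 times the old.
r_new = 1.6154·0.61 / [1 + (1.6154 − 1)·0.61]
     = 0.9854 / 1.3754 = 0.7164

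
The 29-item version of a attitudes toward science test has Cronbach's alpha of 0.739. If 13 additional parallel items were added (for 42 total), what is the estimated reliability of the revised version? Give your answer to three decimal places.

0.804

Length ratio n = 42/29 = 1.4483
Apply the Spearman-Brown prophecy formula, r' = nr / [1 + (n − 1)r]:
r_new = 1.4483·0.739 / [1 + (1.4483 − 1)·0.739]
     = 1.0703 / 1.3313 = 0.8040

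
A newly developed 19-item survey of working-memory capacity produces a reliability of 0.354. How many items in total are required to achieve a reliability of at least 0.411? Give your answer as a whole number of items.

25

Rearranging the Spearman-Brown formula for n,
n = r_target (1 − r_old) / [ r_old (1 − r_target) ]
n = 0.411(1 − 0.354) / [0.354(1 − 0.411)]
n = 0.265506 / 0.208506 ≈ 1.2734
Items needed = n × 19 = 1.2734 × 19 ≈ 24.19 → round up to 25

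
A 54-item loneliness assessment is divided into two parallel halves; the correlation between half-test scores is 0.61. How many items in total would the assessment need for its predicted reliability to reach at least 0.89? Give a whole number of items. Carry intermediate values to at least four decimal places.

Corrected full-test reliability: r_full = 2 × 0.61 / (1 + 0.61) ≈ 0.7578
Solve Spearman-Brown for n: n = 0.89(1 − 0.7578) / [0.7578(1 − 0.89)] = 2.5859
Required items = 2.5859 × 54 = 139.64, so 140 items.

140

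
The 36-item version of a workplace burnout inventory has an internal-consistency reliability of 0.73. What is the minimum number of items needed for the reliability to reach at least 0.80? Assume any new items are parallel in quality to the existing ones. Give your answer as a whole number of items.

Rearranging the Spearman-Brown formula for n,
n = r*(1 − r) / [ r (1 − r*) ]
n = 0.80(1 − 0.73) / [0.73(1 − 0.80)]
n = 0.2160 / 0.1460 ≈ 1.4795
So the test needs 1.4795 × 36 ≈ 53.26 items; rounding up, 54.

54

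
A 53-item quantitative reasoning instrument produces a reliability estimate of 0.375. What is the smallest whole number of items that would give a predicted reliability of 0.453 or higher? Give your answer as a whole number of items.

74

n = [0.453 × 0.625] / [0.375 × 0.547]
  = 0.283125 / 0.205125 = 1.3803
So the test needs 1.3803 × 53 ≈ 73.16 items; rounding up, 74.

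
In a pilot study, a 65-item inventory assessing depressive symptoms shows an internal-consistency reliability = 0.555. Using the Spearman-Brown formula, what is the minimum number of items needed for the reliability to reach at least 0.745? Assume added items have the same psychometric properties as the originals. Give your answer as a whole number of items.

153

Spearman-Brown solved for the length factor n:
n = r*(1 − r) / [ r (1 − r*) ]
n = 0.745(1 − 0.555) / [0.555(1 − 0.745)]
n = 0.331525 / 0.141525 ≈ 2.3425
Items needed = n × 65 = 2.3425 × 65 ≈ 152.26 → round up to 153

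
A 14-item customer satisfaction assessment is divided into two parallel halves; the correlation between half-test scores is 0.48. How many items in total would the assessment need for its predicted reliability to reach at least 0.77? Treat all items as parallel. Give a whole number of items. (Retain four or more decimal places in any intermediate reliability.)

Corrected full-test reliability: r_full = 2 × 0.48 / (1 + 0.48) ≈ 0.6486
n = r_tgt(1 − r_full) / [r_full(1 − r_tgt)] = 0.77 × 0.3514 / (0.6486 × 0.23) ≈ 1.8138
Items = 1.8138 × 14 ≈ 25.39 → 26

26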